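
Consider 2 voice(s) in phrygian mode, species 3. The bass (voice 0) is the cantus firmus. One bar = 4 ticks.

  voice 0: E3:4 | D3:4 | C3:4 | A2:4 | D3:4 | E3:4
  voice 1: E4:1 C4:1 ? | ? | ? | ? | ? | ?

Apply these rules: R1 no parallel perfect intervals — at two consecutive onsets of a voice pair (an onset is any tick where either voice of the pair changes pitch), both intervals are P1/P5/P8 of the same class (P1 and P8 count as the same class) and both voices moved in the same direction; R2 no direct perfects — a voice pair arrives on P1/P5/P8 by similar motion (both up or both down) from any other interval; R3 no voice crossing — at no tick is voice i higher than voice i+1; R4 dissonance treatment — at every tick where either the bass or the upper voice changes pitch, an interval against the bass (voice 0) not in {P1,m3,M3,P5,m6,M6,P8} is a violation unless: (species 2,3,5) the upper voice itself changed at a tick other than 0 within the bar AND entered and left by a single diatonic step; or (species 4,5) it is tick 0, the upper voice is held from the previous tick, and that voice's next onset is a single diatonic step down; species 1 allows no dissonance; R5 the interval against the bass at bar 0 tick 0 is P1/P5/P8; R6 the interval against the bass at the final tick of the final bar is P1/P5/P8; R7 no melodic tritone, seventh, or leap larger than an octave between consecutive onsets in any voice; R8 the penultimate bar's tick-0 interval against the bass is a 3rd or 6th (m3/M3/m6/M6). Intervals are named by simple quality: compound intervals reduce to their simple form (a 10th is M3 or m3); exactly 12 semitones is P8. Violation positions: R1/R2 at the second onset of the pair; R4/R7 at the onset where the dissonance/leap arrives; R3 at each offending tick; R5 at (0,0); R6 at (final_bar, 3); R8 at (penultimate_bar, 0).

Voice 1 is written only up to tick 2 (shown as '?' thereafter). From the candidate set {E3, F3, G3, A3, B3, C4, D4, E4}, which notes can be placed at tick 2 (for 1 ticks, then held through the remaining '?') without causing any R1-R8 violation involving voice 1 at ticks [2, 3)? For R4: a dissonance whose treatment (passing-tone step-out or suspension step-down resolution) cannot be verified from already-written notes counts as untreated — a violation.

{B3, C4, E3, E4, G3}

E3: legal
F3: violates R4
G3: legal
A3: violates R4
B3: legal
C4: legal
D4: violates R4
E4: legal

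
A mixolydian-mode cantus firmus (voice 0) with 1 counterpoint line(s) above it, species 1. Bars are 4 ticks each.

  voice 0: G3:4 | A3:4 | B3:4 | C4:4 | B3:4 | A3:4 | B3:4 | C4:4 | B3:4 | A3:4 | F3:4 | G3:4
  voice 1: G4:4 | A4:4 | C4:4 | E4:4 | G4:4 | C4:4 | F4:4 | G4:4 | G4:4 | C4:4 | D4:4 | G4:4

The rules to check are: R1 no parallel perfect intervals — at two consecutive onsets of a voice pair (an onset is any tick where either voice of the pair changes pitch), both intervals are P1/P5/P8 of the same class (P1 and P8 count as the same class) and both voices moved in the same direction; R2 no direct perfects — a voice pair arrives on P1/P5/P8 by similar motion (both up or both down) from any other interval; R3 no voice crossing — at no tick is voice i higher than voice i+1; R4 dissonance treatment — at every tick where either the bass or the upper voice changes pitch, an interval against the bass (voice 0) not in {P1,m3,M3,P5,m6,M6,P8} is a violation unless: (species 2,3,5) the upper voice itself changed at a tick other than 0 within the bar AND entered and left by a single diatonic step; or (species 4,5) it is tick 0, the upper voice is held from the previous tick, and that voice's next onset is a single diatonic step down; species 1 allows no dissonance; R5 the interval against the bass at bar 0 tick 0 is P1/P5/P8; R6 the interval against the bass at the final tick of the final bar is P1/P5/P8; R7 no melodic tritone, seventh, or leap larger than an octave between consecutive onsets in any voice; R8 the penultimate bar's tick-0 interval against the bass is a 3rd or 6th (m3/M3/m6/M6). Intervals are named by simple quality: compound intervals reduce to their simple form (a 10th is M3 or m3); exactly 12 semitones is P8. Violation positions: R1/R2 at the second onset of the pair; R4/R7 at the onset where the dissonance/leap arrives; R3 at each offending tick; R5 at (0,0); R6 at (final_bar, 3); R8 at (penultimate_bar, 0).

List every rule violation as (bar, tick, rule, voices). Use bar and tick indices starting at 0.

bar 0: v0=G3 v1=G4 downbeat P8
bar 1: v0=A3 v1=A4 downbeat P8
bar 2: v0=B3 v1=C4 downbeat m2
bar 3: v0=C4 v1=E4 downbeat M3
bar 4: v0=B3 v1=G4 downbeat m6
bar 5: v0=A3 v1=C4 downbeat m3
bar 6: v0=B3 v1=F4 downbeat TT
bar 7: v0=C4 v1=G4 downbeat P5
bar 8: v0=B3 v1=G4 downbeat m6
bar 9: v0=A3 v1=C4 downbeat m3
bar 10: v0=F3 v1=D4 downbeat M6
bar 11: v0=G3 v1=G4 downbeat P8
  -> R1 @ bar 1 tick 0 v(0, 1): G3/G4 P8 -> A3/A4 P8 similar
  -> R4 @ bar 2 tick 0 v(0, 1): B3/C4 m2 untreated
  -> R4 @ bar 6 tick 0 v(0, 1): B3/F4 TT untreated
  -> R2 @ bar 7 tick 0 v(0, 1): B3/F4 TT -> C4/G4 P5 similar
  -> R2 @ bar 11 tick 0 v(0, 1): F3/D4 M6 -> G3/G4 P8 similar

(1, 0, R1, (0, 1))
(2, 0, R4, (0, 1))
(6, 0, R4, (0, 1))
(7, 0, R2, (0, 1))
(11, 0, R2, (0, 1))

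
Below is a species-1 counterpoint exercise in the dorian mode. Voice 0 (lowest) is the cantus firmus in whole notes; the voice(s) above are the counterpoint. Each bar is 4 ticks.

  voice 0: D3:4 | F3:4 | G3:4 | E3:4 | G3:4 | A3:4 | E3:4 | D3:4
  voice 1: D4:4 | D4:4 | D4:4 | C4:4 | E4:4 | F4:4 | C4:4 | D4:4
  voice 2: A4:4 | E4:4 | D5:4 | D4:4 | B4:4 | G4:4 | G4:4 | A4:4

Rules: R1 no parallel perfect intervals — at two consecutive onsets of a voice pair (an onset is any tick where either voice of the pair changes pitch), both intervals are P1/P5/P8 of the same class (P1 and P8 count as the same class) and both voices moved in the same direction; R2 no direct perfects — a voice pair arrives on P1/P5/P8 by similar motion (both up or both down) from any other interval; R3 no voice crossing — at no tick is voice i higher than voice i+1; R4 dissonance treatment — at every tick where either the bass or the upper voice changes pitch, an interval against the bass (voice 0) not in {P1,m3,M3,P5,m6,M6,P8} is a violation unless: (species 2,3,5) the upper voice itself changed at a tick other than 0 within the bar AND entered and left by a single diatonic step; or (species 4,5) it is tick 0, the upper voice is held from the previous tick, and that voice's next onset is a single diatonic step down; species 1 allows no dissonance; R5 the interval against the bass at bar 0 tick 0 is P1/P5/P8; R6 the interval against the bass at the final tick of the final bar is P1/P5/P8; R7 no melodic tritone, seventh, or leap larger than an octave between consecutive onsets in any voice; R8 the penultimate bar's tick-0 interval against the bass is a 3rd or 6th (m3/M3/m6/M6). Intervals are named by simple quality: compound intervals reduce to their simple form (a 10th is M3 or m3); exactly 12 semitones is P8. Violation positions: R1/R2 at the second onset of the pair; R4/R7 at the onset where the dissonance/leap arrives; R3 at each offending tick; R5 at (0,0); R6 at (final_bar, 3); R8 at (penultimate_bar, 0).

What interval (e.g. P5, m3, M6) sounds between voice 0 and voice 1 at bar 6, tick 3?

m6

voice 0=E3 voice 1=C4 -> m6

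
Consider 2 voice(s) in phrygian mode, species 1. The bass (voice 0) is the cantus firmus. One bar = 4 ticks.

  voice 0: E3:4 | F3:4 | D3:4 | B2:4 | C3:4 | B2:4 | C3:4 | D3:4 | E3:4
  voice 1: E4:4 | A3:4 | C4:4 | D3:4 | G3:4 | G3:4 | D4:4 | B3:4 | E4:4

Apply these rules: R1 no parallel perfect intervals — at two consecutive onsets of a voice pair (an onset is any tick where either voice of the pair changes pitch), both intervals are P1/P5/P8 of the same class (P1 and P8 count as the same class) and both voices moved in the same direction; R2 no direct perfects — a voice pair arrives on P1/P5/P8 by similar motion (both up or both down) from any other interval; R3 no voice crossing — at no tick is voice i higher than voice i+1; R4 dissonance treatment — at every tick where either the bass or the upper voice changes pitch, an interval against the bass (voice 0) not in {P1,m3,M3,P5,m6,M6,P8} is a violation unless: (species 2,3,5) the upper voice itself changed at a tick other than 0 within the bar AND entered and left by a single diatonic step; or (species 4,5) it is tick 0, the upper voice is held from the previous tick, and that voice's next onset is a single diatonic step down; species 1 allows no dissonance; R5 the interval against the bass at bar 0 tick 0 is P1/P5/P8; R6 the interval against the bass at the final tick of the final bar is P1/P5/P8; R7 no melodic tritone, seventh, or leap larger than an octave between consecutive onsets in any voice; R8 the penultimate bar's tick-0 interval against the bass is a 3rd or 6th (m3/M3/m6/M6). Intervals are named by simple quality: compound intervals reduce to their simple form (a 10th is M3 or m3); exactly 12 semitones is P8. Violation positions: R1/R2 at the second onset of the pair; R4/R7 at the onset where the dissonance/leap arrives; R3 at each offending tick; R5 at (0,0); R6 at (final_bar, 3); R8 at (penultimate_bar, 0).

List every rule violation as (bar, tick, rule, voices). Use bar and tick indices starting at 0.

bar 0: v0=E3 v1=E4 downbeat P8
bar 1: v0=F3 v1=A3 downbeat M3
bar 2: v0=D3 v1=C4 downbeat m7
bar 3: v0=B2 v1=D3 downbeat m3
bar 4: v0=C3 v1=G3 downbeat P5
bar 5: v0=B2 v1=G3 downbeat m6
bar 6: v0=C3 v1=D4 downbeat M2
bar 7: v0=D3 v1=B3 downbeat M6
bar 8: v0=E3 v1=E4 downbeat P8
  -> R4 @ bar 2 tick 0 v(0, 1): D3/C4 m7 untreated
  -> R7 @ bar 3 tick 0 v(1,): C4->D3 leap 10st
  -> R2 @ bar 4 tick 0 v(0, 1): B2/D3 m3 -> C3/G3 P5 similar
  -> R4 @ bar 6 tick 0 v(0, 1): C3/D4 M2 untreated
  -> R2 @ bar 8 tick 0 v(0, 1): D3/B3 M6 -> E3/E4 P8 similar

(2, 0, R4, (0, 1))
(3, 0, R7, (1,))
(4, 0, R2, (0, 1))
(6, 0, R4, (0, 1))
(8, 0, R2, (0, 1))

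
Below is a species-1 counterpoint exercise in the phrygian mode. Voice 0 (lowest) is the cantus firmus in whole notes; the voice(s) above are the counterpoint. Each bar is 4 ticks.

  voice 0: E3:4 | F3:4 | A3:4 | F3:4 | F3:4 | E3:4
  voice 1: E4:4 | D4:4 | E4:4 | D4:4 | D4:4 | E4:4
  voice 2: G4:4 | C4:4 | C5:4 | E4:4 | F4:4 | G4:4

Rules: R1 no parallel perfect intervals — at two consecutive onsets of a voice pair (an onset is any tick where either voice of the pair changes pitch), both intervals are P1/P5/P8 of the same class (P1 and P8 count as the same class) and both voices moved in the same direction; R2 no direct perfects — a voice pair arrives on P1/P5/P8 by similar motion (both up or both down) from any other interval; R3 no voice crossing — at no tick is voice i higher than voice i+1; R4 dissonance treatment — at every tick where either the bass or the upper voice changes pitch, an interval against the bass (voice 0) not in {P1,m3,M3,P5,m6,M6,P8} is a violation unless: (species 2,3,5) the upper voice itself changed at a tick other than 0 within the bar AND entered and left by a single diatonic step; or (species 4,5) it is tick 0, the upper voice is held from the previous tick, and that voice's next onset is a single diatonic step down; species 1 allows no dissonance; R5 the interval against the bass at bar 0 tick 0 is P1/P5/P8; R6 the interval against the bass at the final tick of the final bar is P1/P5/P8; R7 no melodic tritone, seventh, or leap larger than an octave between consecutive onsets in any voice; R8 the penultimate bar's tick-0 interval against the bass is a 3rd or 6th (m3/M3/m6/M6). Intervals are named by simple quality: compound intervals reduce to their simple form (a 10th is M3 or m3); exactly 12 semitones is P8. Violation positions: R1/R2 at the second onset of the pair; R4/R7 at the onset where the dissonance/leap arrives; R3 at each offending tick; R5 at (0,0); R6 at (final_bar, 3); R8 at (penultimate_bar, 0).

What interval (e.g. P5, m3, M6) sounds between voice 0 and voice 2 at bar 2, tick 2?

m3

voice 0=A3 voice 2=C5 -> m3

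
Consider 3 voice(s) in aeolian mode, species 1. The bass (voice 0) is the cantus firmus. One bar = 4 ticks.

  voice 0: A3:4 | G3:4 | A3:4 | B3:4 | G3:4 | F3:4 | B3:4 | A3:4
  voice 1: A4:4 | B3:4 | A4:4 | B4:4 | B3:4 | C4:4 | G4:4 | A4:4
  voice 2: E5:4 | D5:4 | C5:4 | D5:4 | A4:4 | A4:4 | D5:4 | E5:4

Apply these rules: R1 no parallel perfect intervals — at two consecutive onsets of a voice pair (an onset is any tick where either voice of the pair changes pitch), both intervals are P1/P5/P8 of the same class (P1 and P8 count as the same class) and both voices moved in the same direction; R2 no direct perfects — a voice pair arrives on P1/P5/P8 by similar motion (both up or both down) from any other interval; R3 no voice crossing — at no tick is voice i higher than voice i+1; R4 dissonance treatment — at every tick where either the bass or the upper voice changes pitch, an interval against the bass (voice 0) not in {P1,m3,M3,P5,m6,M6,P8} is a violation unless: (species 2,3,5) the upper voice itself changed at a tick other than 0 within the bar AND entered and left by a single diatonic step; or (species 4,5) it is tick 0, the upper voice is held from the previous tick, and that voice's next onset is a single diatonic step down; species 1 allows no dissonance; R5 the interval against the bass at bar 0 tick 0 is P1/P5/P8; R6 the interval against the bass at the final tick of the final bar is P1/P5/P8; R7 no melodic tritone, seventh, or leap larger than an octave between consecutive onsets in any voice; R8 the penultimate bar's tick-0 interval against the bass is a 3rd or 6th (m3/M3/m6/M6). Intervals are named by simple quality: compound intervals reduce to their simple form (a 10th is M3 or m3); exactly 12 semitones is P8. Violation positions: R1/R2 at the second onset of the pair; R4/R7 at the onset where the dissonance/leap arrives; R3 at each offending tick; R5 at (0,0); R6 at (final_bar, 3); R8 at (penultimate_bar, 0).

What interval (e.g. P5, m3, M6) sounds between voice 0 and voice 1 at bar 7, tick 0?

P8

voice 0=A3 voice 1=A4 -> P8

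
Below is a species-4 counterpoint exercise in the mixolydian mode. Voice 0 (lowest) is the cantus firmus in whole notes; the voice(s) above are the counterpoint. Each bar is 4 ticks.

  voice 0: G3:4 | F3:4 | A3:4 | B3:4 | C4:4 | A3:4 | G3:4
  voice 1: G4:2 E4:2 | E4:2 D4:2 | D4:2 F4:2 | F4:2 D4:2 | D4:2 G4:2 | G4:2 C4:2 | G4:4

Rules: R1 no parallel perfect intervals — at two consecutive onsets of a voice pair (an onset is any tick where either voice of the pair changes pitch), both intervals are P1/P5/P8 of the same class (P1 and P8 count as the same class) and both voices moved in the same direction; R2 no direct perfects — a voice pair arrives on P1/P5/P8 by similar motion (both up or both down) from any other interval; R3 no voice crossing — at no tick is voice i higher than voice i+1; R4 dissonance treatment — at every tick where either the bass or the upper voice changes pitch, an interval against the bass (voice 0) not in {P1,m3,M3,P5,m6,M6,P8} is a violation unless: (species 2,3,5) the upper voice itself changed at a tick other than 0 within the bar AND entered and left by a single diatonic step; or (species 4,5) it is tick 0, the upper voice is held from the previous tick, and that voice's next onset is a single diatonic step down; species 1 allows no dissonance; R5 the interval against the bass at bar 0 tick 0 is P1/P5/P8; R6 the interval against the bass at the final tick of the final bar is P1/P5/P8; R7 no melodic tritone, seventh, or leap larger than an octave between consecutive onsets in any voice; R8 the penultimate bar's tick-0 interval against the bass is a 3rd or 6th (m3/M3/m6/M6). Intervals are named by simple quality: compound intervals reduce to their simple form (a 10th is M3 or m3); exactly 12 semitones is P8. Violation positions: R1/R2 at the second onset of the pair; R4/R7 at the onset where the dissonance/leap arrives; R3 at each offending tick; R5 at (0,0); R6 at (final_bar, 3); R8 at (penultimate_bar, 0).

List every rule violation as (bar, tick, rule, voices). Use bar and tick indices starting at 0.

(2, 0, R4, (0, 1))
(3, 0, R4, (0, 1))
(4, 0, R4, (0, 1))
(5, 0, R4, (0, 1))
(5, 0, R8, (0, 1))

bar 0: v0=G3 v1=G4 downbeat P8
bar 1: v0=F3 v1=E4 downbeat M7
bar 2: v0=A3 v1=D4 downbeat P4
bar 3: v0=B3 v1=F4 downbeat TT
bar 4: v0=C4 v1=D4 downbeat M2
bar 5: v0=A3 v1=G4 downbeat m7
bar 6: v0=G3 v1=G4 downbeat P8
  -> R4 @ bar 2 tick 0 v(0, 1): A3/D4 P4 untreated
  -> R4 @ bar 3 tick 0 v(0, 1): B3/F4 TT untreated
  -> R4 @ bar 4 tick 0 v(0, 1): C4/D4 M2 untreated
  -> R4 @ bar 5 tick 0 v(0, 1): A3/G4 m7 untreated
  -> R8 @ bar 5 tick 0 v(0, 1): penult m7 not 3rd/6th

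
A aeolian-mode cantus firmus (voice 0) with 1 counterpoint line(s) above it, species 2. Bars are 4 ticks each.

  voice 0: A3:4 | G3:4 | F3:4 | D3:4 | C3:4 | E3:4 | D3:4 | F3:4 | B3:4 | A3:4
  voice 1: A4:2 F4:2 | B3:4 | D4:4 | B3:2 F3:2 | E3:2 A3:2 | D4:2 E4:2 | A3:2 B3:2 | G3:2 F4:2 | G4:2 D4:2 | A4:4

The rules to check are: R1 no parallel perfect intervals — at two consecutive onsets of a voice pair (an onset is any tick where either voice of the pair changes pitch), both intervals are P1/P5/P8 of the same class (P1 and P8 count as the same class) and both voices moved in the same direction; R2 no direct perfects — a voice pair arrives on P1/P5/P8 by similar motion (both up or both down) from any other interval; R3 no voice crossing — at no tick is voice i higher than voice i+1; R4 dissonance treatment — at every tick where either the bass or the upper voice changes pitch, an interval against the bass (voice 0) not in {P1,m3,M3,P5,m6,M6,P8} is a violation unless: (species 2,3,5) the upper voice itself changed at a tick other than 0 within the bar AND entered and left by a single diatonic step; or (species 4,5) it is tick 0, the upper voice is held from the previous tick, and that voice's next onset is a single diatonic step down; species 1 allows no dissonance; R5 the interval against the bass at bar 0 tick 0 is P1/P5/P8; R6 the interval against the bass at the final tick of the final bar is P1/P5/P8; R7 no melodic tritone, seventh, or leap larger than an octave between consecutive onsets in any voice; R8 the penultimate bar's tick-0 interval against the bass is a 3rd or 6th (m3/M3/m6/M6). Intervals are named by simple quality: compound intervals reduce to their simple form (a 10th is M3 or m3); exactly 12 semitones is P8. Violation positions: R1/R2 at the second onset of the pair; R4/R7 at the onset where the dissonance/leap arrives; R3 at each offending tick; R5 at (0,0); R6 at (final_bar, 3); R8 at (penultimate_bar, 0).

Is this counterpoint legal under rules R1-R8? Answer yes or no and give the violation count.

bar 0: v0=A3 v1=A4 (P8)
bar 1: v0=G3 v1=B3 (M3)
bar 2: v0=F3 v1=D4 (M6)
bar 3: v0=D3 v1=B3 (M6)
bar 4: v0=C3 v1=E3 (M3)
bar 5: v0=E3 v1=D4 (m7)
bar 6: v0=D3 v1=A3 (P5)
bar 7: v0=F3 v1=G3 (M2)
bar 8: v0=B3 v1=G4 (m6)
bar 9: v0=A3 v1=A4 (P8)
  R7 @ bar1.0: F4->B3 leap 6st
  R7 @ bar3.2: B3->F3 leap 6st
  R4 @ bar5.0: E3/D4 m7 untreated
  R2 @ bar6.0: E3/E4 P8 -> D3/A3 P5 similar
  R4 @ bar7.0: F3/G3 M2 untreated
  R7 @ bar7.2: G3->F4 leap 10st
  R7 @ bar8.0: F3->B3 leap 6st

No (7 violations)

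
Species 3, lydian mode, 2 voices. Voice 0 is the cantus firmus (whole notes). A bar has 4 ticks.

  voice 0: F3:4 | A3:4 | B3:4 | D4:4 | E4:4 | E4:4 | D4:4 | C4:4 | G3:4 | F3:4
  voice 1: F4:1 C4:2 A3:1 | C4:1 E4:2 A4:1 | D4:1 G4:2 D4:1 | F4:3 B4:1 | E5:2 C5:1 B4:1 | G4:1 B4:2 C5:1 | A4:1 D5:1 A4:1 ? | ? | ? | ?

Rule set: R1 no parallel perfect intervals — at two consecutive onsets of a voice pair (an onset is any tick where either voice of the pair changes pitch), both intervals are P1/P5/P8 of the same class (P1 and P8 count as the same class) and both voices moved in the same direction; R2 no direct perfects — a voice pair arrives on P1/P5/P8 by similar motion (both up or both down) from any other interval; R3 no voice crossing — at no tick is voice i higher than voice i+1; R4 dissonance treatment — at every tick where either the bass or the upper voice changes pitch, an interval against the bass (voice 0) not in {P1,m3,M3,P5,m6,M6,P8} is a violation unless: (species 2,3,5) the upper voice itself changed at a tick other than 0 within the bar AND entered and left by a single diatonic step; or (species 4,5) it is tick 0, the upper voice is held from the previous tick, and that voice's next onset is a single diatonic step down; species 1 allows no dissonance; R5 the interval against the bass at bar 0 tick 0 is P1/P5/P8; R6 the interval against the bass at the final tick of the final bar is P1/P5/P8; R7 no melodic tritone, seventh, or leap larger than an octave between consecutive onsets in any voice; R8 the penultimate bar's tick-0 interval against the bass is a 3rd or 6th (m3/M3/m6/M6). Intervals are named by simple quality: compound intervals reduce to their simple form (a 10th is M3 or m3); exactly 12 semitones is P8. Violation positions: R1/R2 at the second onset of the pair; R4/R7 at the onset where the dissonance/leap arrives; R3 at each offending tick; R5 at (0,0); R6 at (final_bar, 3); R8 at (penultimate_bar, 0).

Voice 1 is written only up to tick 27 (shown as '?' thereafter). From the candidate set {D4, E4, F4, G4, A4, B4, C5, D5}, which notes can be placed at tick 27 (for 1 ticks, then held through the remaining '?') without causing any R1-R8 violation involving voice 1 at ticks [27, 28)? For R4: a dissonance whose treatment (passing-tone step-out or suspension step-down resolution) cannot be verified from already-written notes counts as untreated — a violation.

{A4, B4, D4, D5, F4}

D4: legal
E4: violates R4
F4: legal
G4: violates R4
A4: legal
B4: legal
C5: violates R4
D5: legal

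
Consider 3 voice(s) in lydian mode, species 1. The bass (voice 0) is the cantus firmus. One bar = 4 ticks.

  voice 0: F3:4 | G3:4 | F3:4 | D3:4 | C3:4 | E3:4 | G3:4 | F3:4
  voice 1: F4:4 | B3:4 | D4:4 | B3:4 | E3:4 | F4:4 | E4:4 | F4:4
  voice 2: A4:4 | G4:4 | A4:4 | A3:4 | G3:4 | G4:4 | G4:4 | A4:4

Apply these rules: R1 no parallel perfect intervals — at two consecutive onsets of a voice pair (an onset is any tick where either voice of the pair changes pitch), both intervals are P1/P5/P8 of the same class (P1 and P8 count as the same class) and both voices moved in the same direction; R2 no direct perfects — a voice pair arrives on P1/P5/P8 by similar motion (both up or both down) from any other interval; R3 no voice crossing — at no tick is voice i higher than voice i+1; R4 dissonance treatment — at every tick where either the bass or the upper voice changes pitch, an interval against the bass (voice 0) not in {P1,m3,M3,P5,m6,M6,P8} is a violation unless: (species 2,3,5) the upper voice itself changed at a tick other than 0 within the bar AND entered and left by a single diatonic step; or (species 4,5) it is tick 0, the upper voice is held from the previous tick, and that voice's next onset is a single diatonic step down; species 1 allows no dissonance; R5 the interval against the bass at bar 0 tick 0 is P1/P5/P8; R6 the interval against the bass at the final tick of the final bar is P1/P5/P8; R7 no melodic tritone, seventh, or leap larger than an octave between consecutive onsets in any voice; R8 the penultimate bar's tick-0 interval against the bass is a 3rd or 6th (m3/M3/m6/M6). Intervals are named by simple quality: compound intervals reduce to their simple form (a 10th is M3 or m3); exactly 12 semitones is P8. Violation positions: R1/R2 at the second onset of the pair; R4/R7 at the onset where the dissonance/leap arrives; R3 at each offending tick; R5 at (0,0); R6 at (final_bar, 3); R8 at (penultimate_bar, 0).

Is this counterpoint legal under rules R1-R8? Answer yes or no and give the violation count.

bar 0: v0=F3 v1=F4 v2=A4 (M3)
bar 1: v0=G3 v1=B3 v2=G4 (P8)
bar 2: v0=F3 v1=D4 v2=A4 (M3)
bar 3: v0=D3 v1=B3 v2=A3 (P5)
bar 4: v0=C3 v1=E3 v2=G3 (P5)
bar 5: v0=E3 v1=F4 v2=G4 (m3)
bar 6: v0=G3 v1=E4 v2=G4 (P8)
bar 7: v0=F3 v1=F4 v2=A4 (M3)
  R5 @ bar0.0: opens on M3
  R7 @ bar1.0: F4->B3 leap 6st
  R2 @ bar2.0: B3/G4 m6 -> D4/A4 P5 similar
  R2 @ bar3.0: F3/A4 M3 -> D3/A3 P5 similar
  R3 @ bar3.0: B3 above A3
  R3 @ bar3.1: B3 above A3
  R3 @ bar3.2: B3 above A3
  R3 @ bar3.3: B3 above A3
  R1 @ bar4.0: D3/A3 P5 -> C3/G3 P5 similar
  R4 @ bar5.0: E3/F4 m2 untreated
  R7 @ bar5.0: E3->F4 leap 13st
  R8 @ bar6.0: penult P8 not 3rd/6th
  R6 @ bar7.3: closes on M3

No (13 violations)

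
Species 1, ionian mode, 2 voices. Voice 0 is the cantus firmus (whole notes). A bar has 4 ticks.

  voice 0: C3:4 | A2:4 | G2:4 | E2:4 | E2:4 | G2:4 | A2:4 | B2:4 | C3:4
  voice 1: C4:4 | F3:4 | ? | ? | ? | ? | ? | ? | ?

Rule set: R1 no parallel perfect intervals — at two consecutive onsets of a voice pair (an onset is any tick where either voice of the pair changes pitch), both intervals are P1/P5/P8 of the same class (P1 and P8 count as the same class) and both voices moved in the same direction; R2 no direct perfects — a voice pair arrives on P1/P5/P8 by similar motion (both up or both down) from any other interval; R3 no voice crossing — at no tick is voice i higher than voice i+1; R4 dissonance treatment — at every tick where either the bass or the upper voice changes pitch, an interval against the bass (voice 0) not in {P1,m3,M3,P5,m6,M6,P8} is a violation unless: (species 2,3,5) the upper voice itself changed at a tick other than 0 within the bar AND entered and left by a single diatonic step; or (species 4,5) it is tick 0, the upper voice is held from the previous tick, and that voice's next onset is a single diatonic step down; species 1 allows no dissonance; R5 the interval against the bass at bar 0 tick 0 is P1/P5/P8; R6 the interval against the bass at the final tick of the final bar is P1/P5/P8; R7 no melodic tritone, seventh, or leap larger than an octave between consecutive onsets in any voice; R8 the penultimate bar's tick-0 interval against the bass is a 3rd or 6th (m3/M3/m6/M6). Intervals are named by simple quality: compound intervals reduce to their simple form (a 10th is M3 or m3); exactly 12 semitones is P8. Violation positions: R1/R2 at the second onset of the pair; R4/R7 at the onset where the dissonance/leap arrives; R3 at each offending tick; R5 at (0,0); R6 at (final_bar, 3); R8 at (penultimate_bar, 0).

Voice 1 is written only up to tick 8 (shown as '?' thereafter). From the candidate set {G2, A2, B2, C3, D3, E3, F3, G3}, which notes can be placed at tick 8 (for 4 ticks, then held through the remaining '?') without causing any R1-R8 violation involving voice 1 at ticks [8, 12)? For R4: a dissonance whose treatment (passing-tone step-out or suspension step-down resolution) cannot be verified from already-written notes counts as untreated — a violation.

G2: violates R2,R7
A2: violates R4
B2: violates R7
C3: violates R4
D3: violates R2
E3: legal
F3: violates R4
G3: legal

{E3, G3}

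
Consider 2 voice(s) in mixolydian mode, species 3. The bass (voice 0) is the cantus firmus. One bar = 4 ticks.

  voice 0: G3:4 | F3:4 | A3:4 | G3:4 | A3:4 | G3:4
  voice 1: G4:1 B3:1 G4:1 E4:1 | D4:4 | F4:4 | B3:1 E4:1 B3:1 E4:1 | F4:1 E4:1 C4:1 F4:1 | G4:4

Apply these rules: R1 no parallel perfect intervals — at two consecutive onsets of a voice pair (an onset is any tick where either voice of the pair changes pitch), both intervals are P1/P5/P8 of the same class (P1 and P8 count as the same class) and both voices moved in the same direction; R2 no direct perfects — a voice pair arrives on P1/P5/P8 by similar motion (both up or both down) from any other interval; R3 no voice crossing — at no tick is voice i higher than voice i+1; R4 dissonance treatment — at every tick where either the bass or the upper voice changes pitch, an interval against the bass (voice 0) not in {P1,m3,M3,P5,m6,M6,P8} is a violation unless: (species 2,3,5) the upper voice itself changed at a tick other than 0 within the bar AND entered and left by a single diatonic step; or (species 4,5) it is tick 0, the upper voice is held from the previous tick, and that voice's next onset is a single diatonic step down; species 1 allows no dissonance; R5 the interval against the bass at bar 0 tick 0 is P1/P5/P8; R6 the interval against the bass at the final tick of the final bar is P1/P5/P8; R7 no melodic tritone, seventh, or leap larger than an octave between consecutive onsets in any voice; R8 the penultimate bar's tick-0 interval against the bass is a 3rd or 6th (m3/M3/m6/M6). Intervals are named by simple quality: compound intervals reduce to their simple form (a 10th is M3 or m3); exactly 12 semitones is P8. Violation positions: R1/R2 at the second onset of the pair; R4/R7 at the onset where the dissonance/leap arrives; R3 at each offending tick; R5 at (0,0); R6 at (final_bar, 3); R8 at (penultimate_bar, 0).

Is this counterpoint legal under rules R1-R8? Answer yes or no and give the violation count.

No (1 violations)

bar 0: v0=G3 v1=G4 (P8)
bar 1: v0=F3 v1=D4 (M6)
bar 2: v0=A3 v1=F4 (m6)
bar 3: v0=G3 v1=B3 (M3)
bar 4: v0=A3 v1=F4 (m6)
bar 5: v0=G3 v1=G4 (P8)
  R7 @ bar3.0: F4->B3 leap 6st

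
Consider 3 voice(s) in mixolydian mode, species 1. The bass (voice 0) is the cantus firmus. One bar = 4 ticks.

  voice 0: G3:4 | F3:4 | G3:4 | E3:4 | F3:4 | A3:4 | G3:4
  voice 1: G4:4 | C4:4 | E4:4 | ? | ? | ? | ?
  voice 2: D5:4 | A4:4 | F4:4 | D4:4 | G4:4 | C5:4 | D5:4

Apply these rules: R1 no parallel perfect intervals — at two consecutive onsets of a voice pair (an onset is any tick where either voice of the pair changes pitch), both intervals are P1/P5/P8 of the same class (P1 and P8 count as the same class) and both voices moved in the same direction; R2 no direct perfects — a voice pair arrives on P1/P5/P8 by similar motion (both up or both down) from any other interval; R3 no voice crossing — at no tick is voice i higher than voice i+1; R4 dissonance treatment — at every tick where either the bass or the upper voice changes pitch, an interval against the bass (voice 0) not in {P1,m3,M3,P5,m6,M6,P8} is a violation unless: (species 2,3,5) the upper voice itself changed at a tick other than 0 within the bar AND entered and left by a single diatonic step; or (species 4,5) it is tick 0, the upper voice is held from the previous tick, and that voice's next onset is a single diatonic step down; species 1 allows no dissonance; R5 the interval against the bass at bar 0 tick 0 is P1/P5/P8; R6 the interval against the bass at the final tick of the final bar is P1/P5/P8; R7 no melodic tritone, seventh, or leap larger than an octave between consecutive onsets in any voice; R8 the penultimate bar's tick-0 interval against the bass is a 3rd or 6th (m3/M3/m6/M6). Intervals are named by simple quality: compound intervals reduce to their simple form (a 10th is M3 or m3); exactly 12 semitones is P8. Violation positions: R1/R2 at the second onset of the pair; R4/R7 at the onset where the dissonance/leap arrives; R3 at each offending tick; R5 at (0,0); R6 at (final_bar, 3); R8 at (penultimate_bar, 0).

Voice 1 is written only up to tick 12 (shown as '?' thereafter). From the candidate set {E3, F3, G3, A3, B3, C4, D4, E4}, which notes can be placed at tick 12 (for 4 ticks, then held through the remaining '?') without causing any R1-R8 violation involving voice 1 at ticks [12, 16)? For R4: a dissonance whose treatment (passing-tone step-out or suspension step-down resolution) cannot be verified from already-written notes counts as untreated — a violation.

E3: violates R2
F3: violates R4,R7
G3: violates R2
A3: violates R4
B3: violates R2
C4: legal
D4: violates R2,R4
E4: violates R3

{C4}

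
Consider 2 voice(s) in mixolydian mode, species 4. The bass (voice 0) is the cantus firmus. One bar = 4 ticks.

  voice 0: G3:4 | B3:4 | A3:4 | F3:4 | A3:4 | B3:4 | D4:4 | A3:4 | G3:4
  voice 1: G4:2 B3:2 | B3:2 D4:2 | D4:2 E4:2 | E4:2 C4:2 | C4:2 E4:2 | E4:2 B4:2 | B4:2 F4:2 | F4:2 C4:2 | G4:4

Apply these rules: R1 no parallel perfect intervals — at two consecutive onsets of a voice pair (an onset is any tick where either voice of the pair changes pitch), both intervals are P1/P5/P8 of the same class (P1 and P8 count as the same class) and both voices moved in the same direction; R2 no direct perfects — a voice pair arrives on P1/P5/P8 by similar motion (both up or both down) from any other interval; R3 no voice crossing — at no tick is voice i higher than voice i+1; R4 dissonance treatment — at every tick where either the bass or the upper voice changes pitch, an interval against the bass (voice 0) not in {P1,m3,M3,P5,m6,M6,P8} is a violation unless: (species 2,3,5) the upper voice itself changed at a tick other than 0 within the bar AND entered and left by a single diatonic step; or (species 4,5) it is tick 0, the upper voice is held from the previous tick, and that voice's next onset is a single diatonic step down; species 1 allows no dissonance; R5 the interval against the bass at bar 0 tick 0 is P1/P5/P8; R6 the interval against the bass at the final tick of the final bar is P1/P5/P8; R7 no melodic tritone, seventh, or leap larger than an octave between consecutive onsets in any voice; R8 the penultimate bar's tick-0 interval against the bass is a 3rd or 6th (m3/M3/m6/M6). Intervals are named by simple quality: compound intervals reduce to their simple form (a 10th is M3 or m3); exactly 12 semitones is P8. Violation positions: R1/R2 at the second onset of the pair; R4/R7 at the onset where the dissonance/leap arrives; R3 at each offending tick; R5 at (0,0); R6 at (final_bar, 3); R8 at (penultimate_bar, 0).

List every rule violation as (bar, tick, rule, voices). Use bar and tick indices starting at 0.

bar 0: v0=G3 v1=G4 downbeat P8
bar 1: v0=B3 v1=B3 downbeat P1
bar 2: v0=A3 v1=D4 downbeat P4
bar 3: v0=F3 v1=E4 downbeat M7
bar 4: v0=A3 v1=C4 downbeat m3
bar 5: v0=B3 v1=E4 downbeat P4
bar 6: v0=D4 v1=B4 downbeat M6
bar 7: v0=A3 v1=F4 downbeat m6
bar 8: v0=G3 v1=G4 downbeat P8
  -> R4 @ bar 2 tick 0 v(0, 1): A3/D4 P4 untreated
  -> R4 @ bar 3 tick 0 v(0, 1): F3/E4 M7 untreated
  -> R4 @ bar 5 tick 0 v(0, 1): B3/E4 P4 untreated
  -> R7 @ bar 6 tick 2 v(1,): B4->F4 leap 6st

(2, 0, R4, (0, 1))
(3, 0, R4, (0, 1))
(5, 0, R4, (0, 1))
(6, 2, R7, (1,))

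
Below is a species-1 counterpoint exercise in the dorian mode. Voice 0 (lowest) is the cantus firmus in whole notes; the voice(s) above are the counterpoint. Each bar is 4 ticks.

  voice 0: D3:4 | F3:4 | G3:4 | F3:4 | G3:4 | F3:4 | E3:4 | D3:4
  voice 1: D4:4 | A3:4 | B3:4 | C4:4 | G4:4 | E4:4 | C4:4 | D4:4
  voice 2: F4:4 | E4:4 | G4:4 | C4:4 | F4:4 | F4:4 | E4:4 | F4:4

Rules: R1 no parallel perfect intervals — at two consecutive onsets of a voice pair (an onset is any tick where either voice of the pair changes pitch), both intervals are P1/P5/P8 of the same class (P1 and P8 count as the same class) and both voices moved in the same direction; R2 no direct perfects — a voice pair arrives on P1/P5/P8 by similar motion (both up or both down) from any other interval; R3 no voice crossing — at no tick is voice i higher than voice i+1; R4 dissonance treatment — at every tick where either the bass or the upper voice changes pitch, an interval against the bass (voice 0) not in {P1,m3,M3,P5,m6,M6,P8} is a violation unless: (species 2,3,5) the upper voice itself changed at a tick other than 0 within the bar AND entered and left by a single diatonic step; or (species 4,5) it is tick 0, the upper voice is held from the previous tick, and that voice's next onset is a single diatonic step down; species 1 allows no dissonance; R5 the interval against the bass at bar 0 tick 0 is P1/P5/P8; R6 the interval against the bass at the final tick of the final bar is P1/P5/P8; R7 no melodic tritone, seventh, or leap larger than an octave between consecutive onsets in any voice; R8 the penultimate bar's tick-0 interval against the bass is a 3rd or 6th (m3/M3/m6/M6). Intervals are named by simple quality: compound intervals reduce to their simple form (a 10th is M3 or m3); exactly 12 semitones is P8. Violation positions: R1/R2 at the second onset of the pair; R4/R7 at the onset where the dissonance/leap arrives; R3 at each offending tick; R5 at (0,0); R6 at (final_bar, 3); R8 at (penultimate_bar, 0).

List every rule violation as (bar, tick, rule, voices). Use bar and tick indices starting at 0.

bar 0: v0=D3 v1=D4 v2=F4 downbeat m3
bar 1: v0=F3 v1=A3 v2=E4 downbeat M7
bar 2: v0=G3 v1=B3 v2=G4 downbeat P8
bar 3: v0=F3 v1=C4 v2=C4 downbeat P5
bar 4: v0=G3 v1=G4 v2=F4 downbeat m7
bar 5: v0=F3 v1=E4 v2=F4 downbeat P8
bar 6: v0=E3 v1=C4 v2=E4 downbeat P8
bar 7: v0=D3 v1=D4 v2=F4 downbeat m3
  -> R5 @ bar 0 tick 0 v(0, 2): opens on m3
  -> R2 @ bar 1 tick 0 v(1, 2): D4/F4 m3 -> A3/E4 P5 similar
  -> R4 @ bar 1 tick 0 v(0, 2): F3/E4 M7 untreated
  -> R2 @ bar 2 tick 0 v(0, 2): F3/E4 M7 -> G3/G4 P8 similar
  -> R2 @ bar 3 tick 0 v(0, 2): G3/G4 P8 -> F3/C4 P5 similar
  -> R2 @ bar 4 tick 0 v(0, 1): F3/C4 P5 -> G3/G4 P8 similar
  -> R3 @ bar 4 tick 0 v(1, 2): G4 above F4
  -> R4 @ bar 4 tick 0 v(0, 2): G3/F4 m7 untreated
  -> R3 @ bar 4 tick 1 v(1, 2): G4 above F4
  -> R3 @ bar 4 tick 2 v(1, 2): G4 above F4
  -> R3 @ bar 4 tick 3 v(1, 2): G4 above F4
  -> R4 @ bar 5 tick 0 v(0, 1): F3/E4 M7 untreated
  -> R1 @ bar 6 tick 0 v(0, 2): F3/F4 P8 -> E3/E4 P8 similar
  -> R8 @ bar 6 tick 0 v(0, 2): penult P8 not 3rd/6th
  -> R6 @ bar 7 tick 3 v(0, 2): closes on m3

(0, 0, R5, (0, 2))
(1, 0, R2, (1, 2))
(1, 0, R4, (0, 2))
(2, 0, R2, (0, 2))
(3, 0, R2, (0, 2))
(4, 0, R2, (0, 1))
(4, 0, R3, (1, 2))
(4, 0, R4, (0, 2))
(4, 1, R3, (1, 2))
(4, 2, R3, (1, 2))
(4, 3, R3, (1, 2))
(5, 0, R4, (0, 1))
(6, 0, R1, (0, 2))
(6, 0, R8, (0, 2))
(7, 3, R6, (0, 2))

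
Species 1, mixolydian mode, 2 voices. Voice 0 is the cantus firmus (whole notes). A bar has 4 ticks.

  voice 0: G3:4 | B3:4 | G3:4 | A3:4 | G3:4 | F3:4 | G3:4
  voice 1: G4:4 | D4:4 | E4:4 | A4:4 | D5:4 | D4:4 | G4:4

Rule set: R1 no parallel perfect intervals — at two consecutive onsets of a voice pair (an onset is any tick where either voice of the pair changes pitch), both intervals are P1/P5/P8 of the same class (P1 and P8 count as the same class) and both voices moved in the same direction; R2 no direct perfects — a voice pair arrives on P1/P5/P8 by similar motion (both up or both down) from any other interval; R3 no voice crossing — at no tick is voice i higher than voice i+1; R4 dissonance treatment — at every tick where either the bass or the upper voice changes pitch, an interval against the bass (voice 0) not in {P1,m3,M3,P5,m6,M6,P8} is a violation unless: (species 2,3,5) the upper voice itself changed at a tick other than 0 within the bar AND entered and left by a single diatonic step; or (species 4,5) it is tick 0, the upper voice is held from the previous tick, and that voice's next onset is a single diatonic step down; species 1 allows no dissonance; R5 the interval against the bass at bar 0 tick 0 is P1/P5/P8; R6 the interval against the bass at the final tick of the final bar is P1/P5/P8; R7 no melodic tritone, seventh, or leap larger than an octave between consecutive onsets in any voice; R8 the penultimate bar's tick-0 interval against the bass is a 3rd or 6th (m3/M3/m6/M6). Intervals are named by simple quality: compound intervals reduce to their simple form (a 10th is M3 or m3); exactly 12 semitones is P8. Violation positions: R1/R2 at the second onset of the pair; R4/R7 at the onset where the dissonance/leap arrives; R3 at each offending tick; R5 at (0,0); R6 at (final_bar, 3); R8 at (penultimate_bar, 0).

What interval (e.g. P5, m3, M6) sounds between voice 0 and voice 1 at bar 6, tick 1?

voice 0=G3 voice 1=G4 -> P8

P8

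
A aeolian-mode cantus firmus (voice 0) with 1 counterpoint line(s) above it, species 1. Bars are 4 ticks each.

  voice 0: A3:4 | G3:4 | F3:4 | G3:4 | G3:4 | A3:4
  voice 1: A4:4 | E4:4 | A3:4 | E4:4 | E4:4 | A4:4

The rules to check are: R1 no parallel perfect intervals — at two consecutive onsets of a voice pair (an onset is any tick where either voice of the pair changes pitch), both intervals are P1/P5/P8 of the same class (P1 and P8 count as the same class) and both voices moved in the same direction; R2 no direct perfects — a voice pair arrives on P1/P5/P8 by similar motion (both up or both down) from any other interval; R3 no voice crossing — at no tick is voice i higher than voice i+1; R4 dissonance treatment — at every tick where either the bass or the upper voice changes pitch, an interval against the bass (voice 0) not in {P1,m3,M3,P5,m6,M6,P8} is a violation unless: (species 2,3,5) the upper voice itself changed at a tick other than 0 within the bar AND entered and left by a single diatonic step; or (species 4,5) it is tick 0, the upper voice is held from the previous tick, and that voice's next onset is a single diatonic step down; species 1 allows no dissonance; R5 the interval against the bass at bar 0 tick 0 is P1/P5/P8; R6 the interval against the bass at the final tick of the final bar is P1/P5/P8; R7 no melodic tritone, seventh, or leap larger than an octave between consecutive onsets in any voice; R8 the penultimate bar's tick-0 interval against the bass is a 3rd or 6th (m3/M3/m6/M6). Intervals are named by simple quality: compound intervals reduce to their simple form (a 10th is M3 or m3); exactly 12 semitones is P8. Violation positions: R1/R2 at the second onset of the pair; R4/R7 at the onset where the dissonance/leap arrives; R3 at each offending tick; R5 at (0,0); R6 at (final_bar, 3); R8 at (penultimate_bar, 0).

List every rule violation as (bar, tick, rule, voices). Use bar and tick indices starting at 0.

(5, 0, R2, (0, 1))

bar 0: v0=A3 v1=A4 downbeat P8
bar 1: v0=G3 v1=E4 downbeat M6
bar 2: v0=F3 v1=A3 downbeat M3
bar 3: v0=G3 v1=E4 downbeat M6
bar 4: v0=G3 v1=E4 downbeat M6
bar 5: v0=A3 v1=A4 downbeat P8
  -> R2 @ bar 5 tick 0 v(0, 1): G3/E4 M6 -> A3/A4 P8 similar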